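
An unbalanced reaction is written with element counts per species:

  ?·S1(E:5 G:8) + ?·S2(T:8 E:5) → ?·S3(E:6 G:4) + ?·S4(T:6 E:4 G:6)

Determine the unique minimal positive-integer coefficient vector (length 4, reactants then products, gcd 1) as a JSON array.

T: 5·0+3·8 = 24 | 4·0+4·6 = 24
E: 5·5+3·5 = 40 | 4·6+4·4 = 40
G: 5·8+3·0 = 40 | 4·4+4·6 = 40
gcd(5,3,4,4) = 1

Coefficients: [5, 3, 4, 4]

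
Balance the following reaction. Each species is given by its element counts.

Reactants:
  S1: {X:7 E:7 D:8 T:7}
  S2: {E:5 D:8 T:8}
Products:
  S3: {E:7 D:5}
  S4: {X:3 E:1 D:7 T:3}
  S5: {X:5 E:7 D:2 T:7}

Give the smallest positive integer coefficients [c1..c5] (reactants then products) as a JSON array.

Coefficients: [5, 1, 1, 5, 4]

X: 5·7+1·0 = 35 | 1·0+5·3+4·5 = 35
E: 5·7+1·5 = 40 | 1·7+5·1+4·7 = 40
D: 5·8+1·8 = 48 | 1·5+5·7+4·2 = 48
T: 5·7+1·8 = 43 | 1·0+5·3+4·7 = 43
gcd(5,1,1,5,4) = 1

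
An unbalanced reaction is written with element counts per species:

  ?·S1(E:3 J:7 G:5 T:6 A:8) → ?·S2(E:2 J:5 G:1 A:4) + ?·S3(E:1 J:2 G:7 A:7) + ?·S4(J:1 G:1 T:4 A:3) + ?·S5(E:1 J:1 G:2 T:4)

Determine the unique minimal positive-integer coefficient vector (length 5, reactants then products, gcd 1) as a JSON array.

Coefficients: [4, 4, 1, 3, 3]

E: 4·3 = 12 | 4·2+1·1+3·0+3·1 = 12
J: 4·7 = 28 | 4·5+1·2+3·1+3·1 = 28
G: 4·5 = 20 | 4·1+1·7+3·1+3·2 = 20
T: 4·6 = 24 | 4·0+1·0+3·4+3·4 = 24
A: 4·8 = 32 | 4·4+1·7+3·3+3·0 = 32
gcd(4,4,1,3,3) = 1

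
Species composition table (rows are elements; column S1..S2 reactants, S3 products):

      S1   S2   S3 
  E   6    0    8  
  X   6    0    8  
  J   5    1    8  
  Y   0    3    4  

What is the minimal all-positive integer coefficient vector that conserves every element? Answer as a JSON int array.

E: 4·6+4·0 = 24 | 3·8 = 24
X: 4·6+4·0 = 24 | 3·8 = 24
J: 4·5+4·1 = 24 | 3·8 = 24
Y: 4·0+4·3 = 12 | 3·4 = 12
gcd(4,4,3) = 1

Coefficients: [4, 4, 3]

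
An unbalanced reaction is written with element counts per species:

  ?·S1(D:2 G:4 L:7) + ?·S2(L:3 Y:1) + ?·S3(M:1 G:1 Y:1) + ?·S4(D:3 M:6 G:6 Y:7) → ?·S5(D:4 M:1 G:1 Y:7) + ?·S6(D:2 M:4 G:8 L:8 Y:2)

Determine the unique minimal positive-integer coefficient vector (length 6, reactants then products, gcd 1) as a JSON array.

Coefficients: [6, 2, 3, 4, 3, 6]

D: 6·2+2·0+3·0+4·3 = 24 | 3·4+6·2 = 24
M: 6·0+2·0+3·1+4·6 = 27 | 3·1+6·4 = 27
G: 6·4+2·0+3·1+4·6 = 51 | 3·1+6·8 = 51
L: 6·7+2·3+3·0+4·0 = 48 | 3·0+6·8 = 48
Y: 6·0+2·1+3·1+4·7 = 33 | 3·7+6·2 = 33
gcd(6,2,3,4,3,6) = 1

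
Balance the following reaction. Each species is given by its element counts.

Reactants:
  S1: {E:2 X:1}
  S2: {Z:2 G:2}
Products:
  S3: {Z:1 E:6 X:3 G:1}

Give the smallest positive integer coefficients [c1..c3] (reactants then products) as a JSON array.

Coefficients: [6, 1, 2]

Z: 6·0+1·2 = 2 | 2·1 = 2
E: 6·2+1·0 = 12 | 2·6 = 12
X: 6·1+1·0 = 6 | 2·3 = 6
G: 6·0+1·2 = 2 | 2·1 = 2
gcd(6,1,2) = 1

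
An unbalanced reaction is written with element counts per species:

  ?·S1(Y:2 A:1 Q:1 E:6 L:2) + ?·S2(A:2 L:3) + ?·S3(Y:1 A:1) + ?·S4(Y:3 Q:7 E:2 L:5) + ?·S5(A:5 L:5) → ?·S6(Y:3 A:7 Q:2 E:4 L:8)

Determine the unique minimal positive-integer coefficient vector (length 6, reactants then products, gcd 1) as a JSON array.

Y: 3·2+3·0+6·1+1·3+4·0 = 15 | 5·3 = 15
A: 3·1+3·2+6·1+1·0+4·5 = 35 | 5·7 = 35
Q: 3·1+3·0+6·0+1·7+4·0 = 10 | 5·2 = 10
E: 3·6+3·0+6·0+1·2+4·0 = 20 | 5·4 = 20
L: 3·2+3·3+6·0+1·5+4·5 = 40 | 5·8 = 40
gcd(3,3,6,1,4,5) = 1

Coefficients: [3, 3, 6, 1, 4, 5]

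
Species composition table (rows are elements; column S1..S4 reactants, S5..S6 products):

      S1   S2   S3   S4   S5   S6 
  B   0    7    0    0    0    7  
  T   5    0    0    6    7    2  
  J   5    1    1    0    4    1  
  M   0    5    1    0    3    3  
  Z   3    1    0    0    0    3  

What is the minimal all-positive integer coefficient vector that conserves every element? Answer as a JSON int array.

B: 2·0+3·7+6·0+4·0 = 21 | 4·0+3·7 = 21
T: 2·5+3·0+6·0+4·6 = 34 | 4·7+3·2 = 34
J: 2·5+3·1+6·1+4·0 = 19 | 4·4+3·1 = 19
M: 2·0+3·5+6·1+4·0 = 21 | 4·3+3·3 = 21
Z: 2·3+3·1+6·0+4·0 = 9 | 4·0+3·3 = 9
gcd(2,3,6,4,4,3) = 1

Coefficients: [2, 3, 6, 4, 4, 3]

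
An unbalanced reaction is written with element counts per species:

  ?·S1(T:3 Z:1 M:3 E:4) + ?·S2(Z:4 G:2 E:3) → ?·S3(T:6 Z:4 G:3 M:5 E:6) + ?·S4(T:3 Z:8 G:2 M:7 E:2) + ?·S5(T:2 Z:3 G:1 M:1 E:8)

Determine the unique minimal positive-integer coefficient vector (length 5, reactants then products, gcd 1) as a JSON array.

Coefficients: [5, 4, 1, 1, 3]

T: 5·3+4·0 = 15 | 1·6+1·3+3·2 = 15
Z: 5·1+4·4 = 21 | 1·4+1·8+3·3 = 21
G: 5·0+4·2 = 8 | 1·3+1·2+3·1 = 8
M: 5·3+4·0 = 15 | 1·5+1·7+3·1 = 15
E: 5·4+4·3 = 32 | 1·6+1·2+3·8 = 32
gcd(5,4,1,1,3) = 1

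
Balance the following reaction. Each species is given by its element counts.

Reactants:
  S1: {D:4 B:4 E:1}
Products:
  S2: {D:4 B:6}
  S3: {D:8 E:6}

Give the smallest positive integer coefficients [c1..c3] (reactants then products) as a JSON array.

Coefficients: [6, 4, 1]

D: 6·4 = 24 | 4·4+1·8 = 24
B: 6·4 = 24 | 4·6+1·0 = 24
E: 6·1 = 6 | 4·0+1·6 = 6
gcd(6,4,1) = 1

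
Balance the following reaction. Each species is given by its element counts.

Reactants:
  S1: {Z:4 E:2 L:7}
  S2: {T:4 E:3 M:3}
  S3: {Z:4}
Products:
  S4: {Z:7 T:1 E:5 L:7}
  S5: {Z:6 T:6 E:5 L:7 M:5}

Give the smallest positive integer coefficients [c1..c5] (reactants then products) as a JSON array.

Z: 5·4+5·0+3·4 = 32 | 2·7+3·6 = 32
T: 5·0+5·4+3·0 = 20 | 2·1+3·6 = 20
E: 5·2+5·3+3·0 = 25 | 2·5+3·5 = 25
L: 5·7+5·0+3·0 = 35 | 2·7+3·7 = 35
M: 5·0+5·3+3·0 = 15 | 2·0+3·5 = 15
gcd(5,5,3,2,3) = 1

Coefficients: [5, 5, 3, 2, 3]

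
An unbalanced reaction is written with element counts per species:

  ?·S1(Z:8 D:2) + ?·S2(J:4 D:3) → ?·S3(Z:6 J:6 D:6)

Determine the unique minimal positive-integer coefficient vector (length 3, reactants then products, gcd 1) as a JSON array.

Coefficients: [3, 6, 4]

Z: 3·8+6·0 = 24 | 4·6 = 24
J: 3·0+6·4 = 24 | 4·6 = 24
D: 3·2+6·3 = 24 | 4·6 = 24
gcd(3,6,4) = 1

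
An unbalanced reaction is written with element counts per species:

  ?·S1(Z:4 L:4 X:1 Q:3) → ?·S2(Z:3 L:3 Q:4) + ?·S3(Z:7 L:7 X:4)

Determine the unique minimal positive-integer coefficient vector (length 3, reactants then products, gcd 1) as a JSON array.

Z: 4·4 = 16 | 3·3+1·7 = 16
L: 4·4 = 16 | 3·3+1·7 = 16
X: 4·1 = 4 | 3·0+1·4 = 4
Q: 4·3 = 12 | 3·4+1·0 = 12
gcd(4,3,1) = 1

Coefficients: [4, 3, 1]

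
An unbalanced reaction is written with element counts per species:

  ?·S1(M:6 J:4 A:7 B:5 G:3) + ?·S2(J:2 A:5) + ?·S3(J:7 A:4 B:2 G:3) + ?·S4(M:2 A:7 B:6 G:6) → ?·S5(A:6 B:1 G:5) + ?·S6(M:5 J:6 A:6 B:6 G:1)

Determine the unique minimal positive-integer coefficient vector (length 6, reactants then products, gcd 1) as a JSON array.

Coefficients: [4, 3, 2, 3, 6, 6]

M: 4·6+3·0+2·0+3·2 = 30 | 6·0+6·5 = 30
J: 4·4+3·2+2·7+3·0 = 36 | 6·0+6·6 = 36
A: 4·7+3·5+2·4+3·7 = 72 | 6·6+6·6 = 72
B: 4·5+3·0+2·2+3·6 = 42 | 6·1+6·6 = 42
G: 4·3+3·0+2·3+3·6 = 36 | 6·5+6·1 = 36
gcd(4,3,2,3,6,6) = 1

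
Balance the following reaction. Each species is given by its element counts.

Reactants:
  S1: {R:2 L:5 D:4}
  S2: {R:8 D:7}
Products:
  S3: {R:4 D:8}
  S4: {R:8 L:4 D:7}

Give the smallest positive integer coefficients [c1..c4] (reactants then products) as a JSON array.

R: 4·2+5·8 = 48 | 2·4+5·8 = 48
L: 4·5+5·0 = 20 | 2·0+5·4 = 20
D: 4·4+5·7 = 51 | 2·8+5·7 = 51
gcd(4,5,2,5) = 1

Coefficients: [4, 5, 2, 5]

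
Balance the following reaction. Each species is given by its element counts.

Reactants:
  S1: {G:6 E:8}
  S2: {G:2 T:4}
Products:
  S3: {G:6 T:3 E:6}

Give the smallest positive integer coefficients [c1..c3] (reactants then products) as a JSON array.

G: 3·6+3·2 = 24 | 4·6 = 24
T: 3·0+3·4 = 12 | 4·3 = 12
E: 3·8+3·0 = 24 | 4·6 = 24
gcd(3,3,4) = 1

Coefficients: [3, 3, 4]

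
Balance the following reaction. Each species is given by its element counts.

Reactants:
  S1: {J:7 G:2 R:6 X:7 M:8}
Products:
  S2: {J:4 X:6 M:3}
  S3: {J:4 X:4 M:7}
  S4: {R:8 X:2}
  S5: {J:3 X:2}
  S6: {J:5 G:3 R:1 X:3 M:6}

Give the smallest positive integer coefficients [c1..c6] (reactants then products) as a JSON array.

J: 6·7 = 42 | 1·4+3·4+4·0+2·3+4·5 = 42
G: 6·2 = 12 | 1·0+3·0+4·0+2·0+4·3 = 12
R: 6·6 = 36 | 1·0+3·0+4·8+2·0+4·1 = 36
X: 6·7 = 42 | 1·6+3·4+4·2+2·2+4·3 = 42
M: 6·8 = 48 | 1·3+3·7+4·0+2·0+4·6 = 48
gcd(6,1,3,4,2,4) = 1

Coefficients: [6, 1, 3, 4, 2, 4]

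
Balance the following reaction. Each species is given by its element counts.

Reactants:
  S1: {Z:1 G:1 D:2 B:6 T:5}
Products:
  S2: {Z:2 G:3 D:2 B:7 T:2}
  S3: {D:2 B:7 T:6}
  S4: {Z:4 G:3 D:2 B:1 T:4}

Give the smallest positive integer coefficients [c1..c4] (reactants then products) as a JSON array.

Coefficients: [6, 1, 4, 1]

Z: 6·1 = 6 | 1·2+4·0+1·4 = 6
G: 6·1 = 6 | 1·3+4·0+1·3 = 6
D: 6·2 = 12 | 1·2+4·2+1·2 = 12
B: 6·6 = 36 | 1·7+4·7+1·1 = 36
T: 6·5 = 30 | 1·2+4·6+1·4 = 30
gcd(6,1,4,1) = 1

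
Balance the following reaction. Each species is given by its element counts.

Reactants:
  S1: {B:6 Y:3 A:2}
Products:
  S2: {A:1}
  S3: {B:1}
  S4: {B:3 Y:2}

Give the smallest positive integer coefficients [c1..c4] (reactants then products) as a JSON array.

B: 2·6 = 12 | 4·0+3·1+3·3 = 12
Y: 2·3 = 6 | 4·0+3·0+3·2 = 6
A: 2·2 = 4 | 4·1+3·0+3·0 = 4
gcd(2,4,3,3) = 1

Coefficients: [2, 4, 3, 3]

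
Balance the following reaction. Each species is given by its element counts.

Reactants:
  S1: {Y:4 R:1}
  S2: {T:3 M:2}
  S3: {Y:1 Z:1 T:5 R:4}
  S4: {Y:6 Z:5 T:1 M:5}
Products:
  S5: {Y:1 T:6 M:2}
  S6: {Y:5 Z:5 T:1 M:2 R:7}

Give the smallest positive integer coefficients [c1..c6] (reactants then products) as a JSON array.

Y: 1·4+4·0+5·1+2·6 = 21 | 6·1+3·5 = 21
Z: 1·0+4·0+5·1+2·5 = 15 | 6·0+3·5 = 15
T: 1·0+4·3+5·5+2·1 = 39 | 6·6+3·1 = 39
M: 1·0+4·2+5·0+2·5 = 18 | 6·2+3·2 = 18
R: 1·1+4·0+5·4+2·0 = 21 | 6·0+3·7 = 21
gcd(1,4,5,2,6,3) = 1

Coefficients: [1, 4, 5, 2, 6, 3]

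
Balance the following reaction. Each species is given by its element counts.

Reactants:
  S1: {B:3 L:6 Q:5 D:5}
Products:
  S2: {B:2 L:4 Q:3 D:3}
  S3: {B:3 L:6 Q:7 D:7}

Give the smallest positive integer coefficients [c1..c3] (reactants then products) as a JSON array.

B: 5·3 = 15 | 6·2+1·3 = 15
L: 5·6 = 30 | 6·4+1·6 = 30
Q: 5·5 = 25 | 6·3+1·7 = 25
D: 5·5 = 25 | 6·3+1·7 = 25
gcd(5,6,1) = 1

Coefficients: [5, 6, 1]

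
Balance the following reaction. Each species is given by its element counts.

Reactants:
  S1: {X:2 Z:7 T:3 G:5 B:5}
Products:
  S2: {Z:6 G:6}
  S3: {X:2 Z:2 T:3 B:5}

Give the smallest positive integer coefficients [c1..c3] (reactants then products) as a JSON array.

X: 6·2 = 12 | 5·0+6·2 = 12
Z: 6·7 = 42 | 5·6+6·2 = 42
T: 6·3 = 18 | 5·0+6·3 = 18
G: 6·5 = 30 | 5·6+6·0 = 30
B: 6·5 = 30 | 5·0+6·5 = 30
gcd(6,5,6) = 1

Coefficients: [6, 5, 6]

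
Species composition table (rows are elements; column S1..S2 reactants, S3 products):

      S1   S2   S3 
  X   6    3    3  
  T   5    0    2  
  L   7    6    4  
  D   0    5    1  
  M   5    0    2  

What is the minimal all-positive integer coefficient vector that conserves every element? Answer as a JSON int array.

Coefficients: [2, 1, 5]

X: 2·6+1·3 = 15 | 5·3 = 15
T: 2·5+1·0 = 10 | 5·2 = 10
L: 2·7+1·6 = 20 | 5·4 = 20
D: 2·0+1·5 = 5 | 5·1 = 5
M: 2·5+1·0 = 10 | 5·2 = 10
gcd(2,1,5) = 1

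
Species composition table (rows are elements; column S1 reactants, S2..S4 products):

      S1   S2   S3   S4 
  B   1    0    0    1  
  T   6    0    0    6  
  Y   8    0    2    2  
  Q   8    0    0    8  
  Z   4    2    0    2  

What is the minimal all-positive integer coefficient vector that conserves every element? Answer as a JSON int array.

B: 1·1 = 1 | 1·0+3·0+1·1 = 1
T: 1·6 = 6 | 1·0+3·0+1·6 = 6
Y: 1·8 = 8 | 1·0+3·2+1·2 = 8
Q: 1·8 = 8 | 1·0+3·0+1·8 = 8
Z: 1·4 = 4 | 1·2+3·0+1·2 = 4
gcd(1,1,3,1) = 1

Coefficients: [1, 1, 3, 1]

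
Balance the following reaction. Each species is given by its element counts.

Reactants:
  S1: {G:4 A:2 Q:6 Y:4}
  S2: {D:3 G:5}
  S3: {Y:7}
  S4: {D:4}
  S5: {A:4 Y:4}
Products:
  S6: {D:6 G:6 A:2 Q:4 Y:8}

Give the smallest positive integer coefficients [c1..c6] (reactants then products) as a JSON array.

Coefficients: [4, 4, 4, 6, 1, 6]

D: 4·0+4·3+4·0+6·4+1·0 = 36 | 6·6 = 36
G: 4·4+4·5+4·0+6·0+1·0 = 36 | 6·6 = 36
A: 4·2+4·0+4·0+6·0+1·4 = 12 | 6·2 = 12
Q: 4·6+4·0+4·0+6·0+1·0 = 24 | 6·4 = 24
Y: 4·4+4·0+4·7+6·0+1·4 = 48 | 6·8 = 48
gcd(4,4,4,6,1,6) = 1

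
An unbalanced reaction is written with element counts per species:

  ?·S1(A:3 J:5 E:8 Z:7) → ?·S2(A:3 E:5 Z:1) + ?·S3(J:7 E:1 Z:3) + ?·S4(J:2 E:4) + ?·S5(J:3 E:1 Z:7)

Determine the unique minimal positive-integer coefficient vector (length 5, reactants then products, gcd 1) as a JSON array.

A: 4·3 = 12 | 4·3+1·0+2·0+3·0 = 12
J: 4·5 = 20 | 4·0+1·7+2·2+3·3 = 20
E: 4·8 = 32 | 4·5+1·1+2·4+3·1 = 32
Z: 4·7 = 28 | 4·1+1·3+2·0+3·7 = 28
gcd(4,4,1,2,3) = 1

Coefficients: [4, 4, 1, 2, 3]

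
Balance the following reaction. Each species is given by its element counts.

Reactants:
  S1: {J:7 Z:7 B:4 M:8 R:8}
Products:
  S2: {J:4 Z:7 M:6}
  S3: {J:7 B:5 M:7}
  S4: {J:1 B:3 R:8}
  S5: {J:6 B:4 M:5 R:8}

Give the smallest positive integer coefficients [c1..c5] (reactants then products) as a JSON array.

Coefficients: [6, 6, 1, 5, 1]

J: 6·7 = 42 | 6·4+1·7+5·1+1·6 = 42
Z: 6·7 = 42 | 6·7+1·0+5·0+1·0 = 42
B: 6·4 = 24 | 6·0+1·5+5·3+1·4 = 24
M: 6·8 = 48 | 6·6+1·7+5·0+1·5 = 48
R: 6·8 = 48 | 6·0+1·0+5·8+1·8 = 48
gcd(6,6,1,5,1) = 1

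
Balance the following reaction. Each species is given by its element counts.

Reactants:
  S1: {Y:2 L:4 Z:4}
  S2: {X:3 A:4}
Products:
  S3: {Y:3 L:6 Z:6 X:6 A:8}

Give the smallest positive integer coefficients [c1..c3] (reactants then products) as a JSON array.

Coefficients: [3, 4, 2]

Y: 3·2+4·0 = 6 | 2·3 = 6
L: 3·4+4·0 = 12 | 2·6 = 12
Z: 3·4+4·0 = 12 | 2·6 = 12
X: 3·0+4·3 = 12 | 2·6 = 12
A: 3·0+4·4 = 16 | 2·8 = 16
gcd(3,4,2) = 1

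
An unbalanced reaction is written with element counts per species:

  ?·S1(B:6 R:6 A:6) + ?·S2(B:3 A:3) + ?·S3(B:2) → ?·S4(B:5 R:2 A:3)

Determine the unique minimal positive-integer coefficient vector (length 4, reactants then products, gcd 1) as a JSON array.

Coefficients: [1, 1, 3, 3]

B: 1·6+1·3+3·2 = 15 | 3·5 = 15
R: 1·6+1·0+3·0 = 6 | 3·2 = 6
A: 1·6+1·3+3·0 = 9 | 3·3 = 9
gcd(1,1,3,3) = 1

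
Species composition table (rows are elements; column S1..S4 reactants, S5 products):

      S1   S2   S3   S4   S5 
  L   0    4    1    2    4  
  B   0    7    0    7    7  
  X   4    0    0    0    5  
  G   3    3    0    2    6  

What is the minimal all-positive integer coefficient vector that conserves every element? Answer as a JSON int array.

L: 5·0+1·4+6·1+3·2 = 16 | 4·4 = 16
B: 5·0+1·7+6·0+3·7 = 28 | 4·7 = 28
X: 5·4+1·0+6·0+3·0 = 20 | 4·5 = 20
G: 5·3+1·3+6·0+3·2 = 24 | 4·6 = 24
gcd(5,1,6,3,4) = 1

Coefficients: [5, 1, 6, 3, 4]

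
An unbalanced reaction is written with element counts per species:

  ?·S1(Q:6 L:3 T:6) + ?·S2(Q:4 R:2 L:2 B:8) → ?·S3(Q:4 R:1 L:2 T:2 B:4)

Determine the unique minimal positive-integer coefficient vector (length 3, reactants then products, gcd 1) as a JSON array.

Q: 2·6+3·4 = 24 | 6·4 = 24
R: 2·0+3·2 = 6 | 6·1 = 6
L: 2·3+3·2 = 12 | 6·2 = 12
T: 2·6+3·0 = 12 | 6·2 = 12
B: 2·0+3·8 = 24 | 6·4 = 24
gcd(2,3,6) = 1

Coefficients: [2, 3, 6]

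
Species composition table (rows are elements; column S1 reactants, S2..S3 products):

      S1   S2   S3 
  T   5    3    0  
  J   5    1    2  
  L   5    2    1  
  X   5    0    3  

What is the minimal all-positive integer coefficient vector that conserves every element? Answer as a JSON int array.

T: 3·5 = 15 | 5·3+5·0 = 15
J: 3·5 = 15 | 5·1+5·2 = 15
L: 3·5 = 15 | 5·2+5·1 = 15
X: 3·5 = 15 | 5·0+5·3 = 15
gcd(3,5,5) = 1

Coefficients: [3, 5, 5]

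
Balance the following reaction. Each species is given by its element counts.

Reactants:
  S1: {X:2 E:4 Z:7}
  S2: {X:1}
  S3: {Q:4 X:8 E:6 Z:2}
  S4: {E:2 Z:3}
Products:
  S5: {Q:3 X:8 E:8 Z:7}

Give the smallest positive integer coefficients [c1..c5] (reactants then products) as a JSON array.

Coefficients: [1, 6, 3, 5, 4]

Q: 1·0+6·0+3·4+5·0 = 12 | 4·3 = 12
X: 1·2+6·1+3·8+5·0 = 32 | 4·8 = 32
E: 1·4+6·0+3·6+5·2 = 32 | 4·8 = 32
Z: 1·7+6·0+3·2+5·3 = 28 | 4·7 = 28
gcd(1,6,3,5,4) = 1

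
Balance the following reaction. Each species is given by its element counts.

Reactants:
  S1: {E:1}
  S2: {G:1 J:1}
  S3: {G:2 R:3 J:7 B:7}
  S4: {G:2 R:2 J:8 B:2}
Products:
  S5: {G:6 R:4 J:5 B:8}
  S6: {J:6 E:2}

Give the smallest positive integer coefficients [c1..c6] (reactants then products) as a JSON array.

Coefficients: [6, 6, 2, 1, 2, 3]

G: 6·0+6·1+2·2+1·2 = 12 | 2·6+3·0 = 12
R: 6·0+6·0+2·3+1·2 = 8 | 2·4+3·0 = 8
J: 6·0+6·1+2·7+1·8 = 28 | 2·5+3·6 = 28
B: 6·0+6·0+2·7+1·2 = 16 | 2·8+3·0 = 16
E: 6·1+6·0+2·0+1·0 = 6 | 2·0+3·2 = 6
gcd(6,6,2,1,2,3) = 1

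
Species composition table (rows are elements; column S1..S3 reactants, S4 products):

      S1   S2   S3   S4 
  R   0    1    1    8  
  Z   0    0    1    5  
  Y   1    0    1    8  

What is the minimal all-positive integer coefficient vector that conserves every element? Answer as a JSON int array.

Coefficients: [3, 3, 5, 1]

R: 3·0+3·1+5·1 = 8 | 1·8 = 8
Z: 3·0+3·0+5·1 = 5 | 1·5 = 5
Y: 3·1+3·0+5·1 = 8 | 1·8 = 8
gcd(3,3,5,1) = 1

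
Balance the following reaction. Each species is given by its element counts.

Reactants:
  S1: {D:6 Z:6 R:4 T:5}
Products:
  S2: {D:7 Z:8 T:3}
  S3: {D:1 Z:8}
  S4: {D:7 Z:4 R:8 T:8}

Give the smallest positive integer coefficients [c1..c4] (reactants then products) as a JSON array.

Coefficients: [6, 2, 1, 3]

D: 6·6 = 36 | 2·7+1·1+3·7 = 36
Z: 6·6 = 36 | 2·8+1·8+3·4 = 36
R: 6·4 = 24 | 2·0+1·0+3·8 = 24
T: 6·5 = 30 | 2·3+1·0+3·8 = 30
gcd(6,2,1,3) = 1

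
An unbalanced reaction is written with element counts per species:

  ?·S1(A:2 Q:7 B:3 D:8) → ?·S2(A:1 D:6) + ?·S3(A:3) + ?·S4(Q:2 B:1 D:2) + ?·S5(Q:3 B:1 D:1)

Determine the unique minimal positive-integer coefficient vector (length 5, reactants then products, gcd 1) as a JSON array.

A: 2·2 = 4 | 1·1+1·3+4·0+2·0 = 4
Q: 2·7 = 14 | 1·0+1·0+4·2+2·3 = 14
B: 2·3 = 6 | 1·0+1·0+4·1+2·1 = 6
D: 2·8 = 16 | 1·6+1·0+4·2+2·1 = 16
gcd(2,1,1,4,2) = 1

Coefficients: [2, 1, 1, 4, 2]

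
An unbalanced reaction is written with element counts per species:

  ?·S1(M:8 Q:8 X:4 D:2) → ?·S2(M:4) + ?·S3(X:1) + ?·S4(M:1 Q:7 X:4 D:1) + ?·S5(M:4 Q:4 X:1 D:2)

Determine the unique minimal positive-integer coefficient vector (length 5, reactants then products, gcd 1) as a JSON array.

Coefficients: [5, 6, 1, 4, 3]

M: 5·8 = 40 | 6·4+1·0+4·1+3·4 = 40
Q: 5·8 = 40 | 6·0+1·0+4·7+3·4 = 40
X: 5·4 = 20 | 6·0+1·1+4·4+3·1 = 20
D: 5·2 = 10 | 6·0+1·0+4·1+3·2 = 10
gcd(5,6,1,4,3) = 1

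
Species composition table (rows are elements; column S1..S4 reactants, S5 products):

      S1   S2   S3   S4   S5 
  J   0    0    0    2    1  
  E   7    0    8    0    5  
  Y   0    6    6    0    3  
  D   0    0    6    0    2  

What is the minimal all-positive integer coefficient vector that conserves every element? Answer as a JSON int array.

J: 2·0+1·0+2·0+3·2 = 6 | 6·1 = 6
E: 2·7+1·0+2·8+3·0 = 30 | 6·5 = 30
Y: 2·0+1·6+2·6+3·0 = 18 | 6·3 = 18
D: 2·0+1·0+2·6+3·0 = 12 | 6·2 = 12
gcd(2,1,2,3,6) = 1

Coefficients: [2, 1, 2, 3, 6]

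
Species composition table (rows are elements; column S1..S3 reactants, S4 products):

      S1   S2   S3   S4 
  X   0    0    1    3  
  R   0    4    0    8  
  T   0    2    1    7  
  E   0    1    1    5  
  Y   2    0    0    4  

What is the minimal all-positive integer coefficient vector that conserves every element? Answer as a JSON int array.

Coefficients: [2, 2, 3, 1]

X: 2·0+2·0+3·1 = 3 | 1·3 = 3
R: 2·0+2·4+3·0 = 8 | 1·8 = 8
T: 2·0+2·2+3·1 = 7 | 1·7 = 7
E: 2·0+2·1+3·1 = 5 | 1·5 = 5
Y: 2·2+2·0+3·0 = 4 | 1·4 = 4
gcd(2,2,3,1) = 1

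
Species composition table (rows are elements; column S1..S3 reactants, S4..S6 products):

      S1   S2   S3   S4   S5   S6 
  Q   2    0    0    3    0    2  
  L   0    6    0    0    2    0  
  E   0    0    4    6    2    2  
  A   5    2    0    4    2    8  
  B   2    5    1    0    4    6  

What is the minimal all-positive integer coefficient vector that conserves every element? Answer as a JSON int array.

Coefficients: [4, 1, 5, 2, 3, 1]

Q: 4·2+1·0+5·0 = 8 | 2·3+3·0+1·2 = 8
L: 4·0+1·6+5·0 = 6 | 2·0+3·2+1·0 = 6
E: 4·0+1·0+5·4 = 20 | 2·6+3·2+1·2 = 20
A: 4·5+1·2+5·0 = 22 | 2·4+3·2+1·8 = 22
B: 4·2+1·5+5·1 = 18 | 2·0+3·4+1·6 = 18
gcd(4,1,5,2,3,1) = 1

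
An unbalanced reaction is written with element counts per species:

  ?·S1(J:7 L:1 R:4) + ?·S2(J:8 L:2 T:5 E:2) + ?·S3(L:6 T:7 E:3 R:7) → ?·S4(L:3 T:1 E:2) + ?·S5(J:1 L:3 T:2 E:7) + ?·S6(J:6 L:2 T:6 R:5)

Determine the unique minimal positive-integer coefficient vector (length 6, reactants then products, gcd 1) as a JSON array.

Coefficients: [1, 3, 3, 4, 1, 5]

J: 1·7+3·8+3·0 = 31 | 4·0+1·1+5·6 = 31
L: 1·1+3·2+3·6 = 25 | 4·3+1·3+5·2 = 25
T: 1·0+3·5+3·7 = 36 | 4·1+1·2+5·6 = 36
E: 1·0+3·2+3·3 = 15 | 4·2+1·7+5·0 = 15
R: 1·4+3·0+3·7 = 25 | 4·0+1·0+5·5 = 25
gcd(1,3,3,4,1,5) = 1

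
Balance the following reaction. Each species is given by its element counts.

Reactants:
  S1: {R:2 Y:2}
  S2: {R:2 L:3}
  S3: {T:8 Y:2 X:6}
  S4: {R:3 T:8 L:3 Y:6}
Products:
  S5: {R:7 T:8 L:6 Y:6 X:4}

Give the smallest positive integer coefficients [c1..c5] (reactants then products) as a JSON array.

R: 4·2+5·2+2·0+1·3 = 21 | 3·7 = 21
T: 4·0+5·0+2·8+1·8 = 24 | 3·8 = 24
L: 4·0+5·3+2·0+1·3 = 18 | 3·6 = 18
Y: 4·2+5·0+2·2+1·6 = 18 | 3·6 = 18
X: 4·0+5·0+2·6+1·0 = 12 | 3·4 = 12
gcd(4,5,2,1,3) = 1

Coefficients: [4, 5, 2, 1, 3]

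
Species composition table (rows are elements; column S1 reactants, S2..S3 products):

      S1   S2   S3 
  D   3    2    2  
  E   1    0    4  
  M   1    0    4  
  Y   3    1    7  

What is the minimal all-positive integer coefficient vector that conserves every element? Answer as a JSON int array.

Coefficients: [4, 5, 1]

D: 4·3 = 12 | 5·2+1·2 = 12
E: 4·1 = 4 | 5·0+1·4 = 4
M: 4·1 = 4 | 5·0+1·4 = 4
Y: 4·3 = 12 | 5·1+1·7 = 12
gcd(4,5,1) = 1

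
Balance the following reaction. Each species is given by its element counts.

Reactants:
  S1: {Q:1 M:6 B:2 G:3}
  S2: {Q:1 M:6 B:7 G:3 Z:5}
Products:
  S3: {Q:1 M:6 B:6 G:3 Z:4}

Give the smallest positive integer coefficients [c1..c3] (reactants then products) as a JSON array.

Q: 1·1+4·1 = 5 | 5·1 = 5
M: 1·6+4·6 = 30 | 5·6 = 30
B: 1·2+4·7 = 30 | 5·6 = 30
G: 1·3+4·3 = 15 | 5·3 = 15
Z: 1·0+4·5 = 20 | 5·4 = 20
gcd(1,4,5) = 1

Coefficients: [1, 4, 5]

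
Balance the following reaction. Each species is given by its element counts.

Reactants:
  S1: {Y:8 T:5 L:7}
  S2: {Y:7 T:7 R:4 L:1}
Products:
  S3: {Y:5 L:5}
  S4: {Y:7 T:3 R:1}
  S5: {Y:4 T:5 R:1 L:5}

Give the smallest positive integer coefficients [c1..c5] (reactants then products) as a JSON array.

Y: 4·8+2·7 = 46 | 1·5+3·7+5·4 = 46
T: 4·5+2·7 = 34 | 1·0+3·3+5·5 = 34
R: 4·0+2·4 = 8 | 1·0+3·1+5·1 = 8
L: 4·7+2·1 = 30 | 1·5+3·0+5·5 = 30
gcd(4,2,1,3,5) = 1

Coefficients: [4, 2, 1, 3, 5]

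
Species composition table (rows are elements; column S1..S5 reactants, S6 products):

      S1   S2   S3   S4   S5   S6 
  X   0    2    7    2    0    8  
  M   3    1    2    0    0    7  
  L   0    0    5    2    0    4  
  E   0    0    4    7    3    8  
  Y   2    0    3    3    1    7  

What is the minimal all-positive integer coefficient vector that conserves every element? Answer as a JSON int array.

Coefficients: [6, 6, 2, 3, 1, 4]

X: 6·0+6·2+2·7+3·2+1·0 = 32 | 4·8 = 32
M: 6·3+6·1+2·2+3·0+1·0 = 28 | 4·7 = 28
L: 6·0+6·0+2·5+3·2+1·0 = 16 | 4·4 = 16
E: 6·0+6·0+2·4+3·7+1·3 = 32 | 4·8 = 32
Y: 6·2+6·0+2·3+3·3+1·1 = 28 | 4·7 = 28
gcd(6,6,2,3,1,4) = 1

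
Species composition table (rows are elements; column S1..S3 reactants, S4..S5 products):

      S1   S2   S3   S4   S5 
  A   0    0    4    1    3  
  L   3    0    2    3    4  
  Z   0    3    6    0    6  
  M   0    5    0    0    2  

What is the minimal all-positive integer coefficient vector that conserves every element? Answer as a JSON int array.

A: 5·0+2·0+4·4 = 16 | 1·1+5·3 = 16
L: 5·3+2·0+4·2 = 23 | 1·3+5·4 = 23
Z: 5·0+2·3+4·6 = 30 | 1·0+5·6 = 30
M: 5·0+2·5+4·0 = 10 | 1·0+5·2 = 10
gcd(5,2,4,1,5) = 1

Coefficients: [5, 2, 4, 1, 5]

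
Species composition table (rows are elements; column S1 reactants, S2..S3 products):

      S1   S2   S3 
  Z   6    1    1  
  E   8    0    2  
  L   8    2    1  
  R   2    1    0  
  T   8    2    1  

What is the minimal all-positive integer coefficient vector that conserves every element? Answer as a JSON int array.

Z: 1·6 = 6 | 2·1+4·1 = 6
E: 1·8 = 8 | 2·0+4·2 = 8
L: 1·8 = 8 | 2·2+4·1 = 8
R: 1·2 = 2 | 2·1+4·0 = 2
T: 1·8 = 8 | 2·2+4·1 = 8
gcd(1,2,4) = 1

Coefficients: [1, 2, 4]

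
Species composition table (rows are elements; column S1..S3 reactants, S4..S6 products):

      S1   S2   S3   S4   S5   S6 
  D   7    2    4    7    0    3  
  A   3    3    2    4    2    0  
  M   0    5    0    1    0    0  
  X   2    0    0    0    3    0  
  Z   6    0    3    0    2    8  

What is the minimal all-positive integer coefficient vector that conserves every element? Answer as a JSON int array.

D: 3·7+1·2+6·4 = 47 | 5·7+2·0+4·3 = 47
A: 3·3+1·3+6·2 = 24 | 5·4+2·2+4·0 = 24
M: 3·0+1·5+6·0 = 5 | 5·1+2·0+4·0 = 5
X: 3·2+1·0+6·0 = 6 | 5·0+2·3+4·0 = 6
Z: 3·6+1·0+6·3 = 36 | 5·0+2·2+4·8 = 36
gcd(3,1,6,5,2,4) = 1

Coefficients: [3, 1, 6, 5, 2, 4]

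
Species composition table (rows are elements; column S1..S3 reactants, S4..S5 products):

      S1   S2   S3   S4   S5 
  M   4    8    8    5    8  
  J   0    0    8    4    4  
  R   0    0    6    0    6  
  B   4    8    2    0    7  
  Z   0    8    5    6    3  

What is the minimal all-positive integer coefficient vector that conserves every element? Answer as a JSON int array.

Coefficients: [1, 2, 4, 4, 4]

M: 1·4+2·8+4·8 = 52 | 4·5+4·8 = 52
J: 1·0+2·0+4·8 = 32 | 4·4+4·4 = 32
R: 1·0+2·0+4·6 = 24 | 4·0+4·6 = 24
B: 1·4+2·8+4·2 = 28 | 4·0+4·7 = 28
Z: 1·0+2·8+4·5 = 36 | 4·6+4·3 = 36
gcd(1,2,4,4,4) = 1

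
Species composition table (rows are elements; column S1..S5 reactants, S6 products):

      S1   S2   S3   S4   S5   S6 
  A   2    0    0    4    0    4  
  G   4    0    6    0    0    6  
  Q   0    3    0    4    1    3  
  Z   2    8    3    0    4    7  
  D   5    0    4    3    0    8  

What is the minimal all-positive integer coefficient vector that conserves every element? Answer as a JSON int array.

A: 6·2+2·0+1·0+2·4+1·0 = 20 | 5·4 = 20
G: 6·4+2·0+1·6+2·0+1·0 = 30 | 5·6 = 30
Q: 6·0+2·3+1·0+2·4+1·1 = 15 | 5·3 = 15
Z: 6·2+2·8+1·3+2·0+1·4 = 35 | 5·7 = 35
D: 6·5+2·0+1·4+2·3+1·0 = 40 | 5·8 = 40
gcd(6,2,1,2,1,5) = 1

Coefficients: [6, 2, 1, 2, 1, 5]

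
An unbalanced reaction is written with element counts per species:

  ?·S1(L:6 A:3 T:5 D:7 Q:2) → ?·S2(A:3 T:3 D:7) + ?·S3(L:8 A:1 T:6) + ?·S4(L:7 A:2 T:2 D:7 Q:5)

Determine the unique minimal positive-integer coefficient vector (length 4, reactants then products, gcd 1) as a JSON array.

L: 5·6 = 30 | 3·0+2·8+2·7 = 30
A: 5·3 = 15 | 3·3+2·1+2·2 = 15
T: 5·5 = 25 | 3·3+2·6+2·2 = 25
D: 5·7 = 35 | 3·7+2·0+2·7 = 35
Q: 5·2 = 10 | 3·0+2·0+2·5 = 10
gcd(5,3,2,2) = 1

Coefficients: [5, 3, 2, 2]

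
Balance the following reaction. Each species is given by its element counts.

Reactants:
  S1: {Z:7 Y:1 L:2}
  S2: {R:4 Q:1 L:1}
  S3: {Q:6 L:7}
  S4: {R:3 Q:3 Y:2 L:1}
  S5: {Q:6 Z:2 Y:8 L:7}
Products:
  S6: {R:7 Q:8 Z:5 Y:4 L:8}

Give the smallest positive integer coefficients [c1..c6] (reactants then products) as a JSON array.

R: 4·0+6·4+3·0+6·3+1·0 = 42 | 6·7 = 42
Q: 4·0+6·1+3·6+6·3+1·6 = 48 | 6·8 = 48
Z: 4·7+6·0+3·0+6·0+1·2 = 30 | 6·5 = 30
Y: 4·1+6·0+3·0+6·2+1·8 = 24 | 6·4 = 24
L: 4·2+6·1+3·7+6·1+1·7 = 48 | 6·8 = 48
gcd(4,6,3,6,1,6) = 1

Coefficients: [4, 6, 3, 6, 1, 6]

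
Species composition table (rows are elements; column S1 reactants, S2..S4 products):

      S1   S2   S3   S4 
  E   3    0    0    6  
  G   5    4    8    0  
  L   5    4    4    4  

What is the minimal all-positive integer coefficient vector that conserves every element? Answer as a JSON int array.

E: 4·3 = 12 | 1·0+2·0+2·6 = 12
G: 4·5 = 20 | 1·4+2·8+2·0 = 20
L: 4·5 = 20 | 1·4+2·4+2·4 = 20
gcd(4,1,2,2) = 1

Coefficients: [4, 1, 2, 2]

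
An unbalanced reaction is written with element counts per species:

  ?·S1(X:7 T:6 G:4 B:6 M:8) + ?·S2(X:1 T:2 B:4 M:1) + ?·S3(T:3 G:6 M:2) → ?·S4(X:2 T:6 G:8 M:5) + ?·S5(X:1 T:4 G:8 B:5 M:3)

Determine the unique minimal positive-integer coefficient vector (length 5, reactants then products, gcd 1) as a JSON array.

Coefficients: [1, 1, 6, 3, 2]

X: 1·7+1·1+6·0 = 8 | 3·2+2·1 = 8
T: 1·6+1·2+6·3 = 26 | 3·6+2·4 = 26
G: 1·4+1·0+6·6 = 40 | 3·8+2·8 = 40
B: 1·6+1·4+6·0 = 10 | 3·0+2·5 = 10
M: 1·8+1·1+6·2 = 21 | 3·5+2·3 = 21
gcd(1,1,6,3,2) = 1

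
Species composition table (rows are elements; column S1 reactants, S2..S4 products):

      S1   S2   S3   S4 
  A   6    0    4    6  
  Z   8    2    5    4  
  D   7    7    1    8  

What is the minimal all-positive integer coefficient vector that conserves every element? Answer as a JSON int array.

A: 5·6 = 30 | 3·0+6·4+1·6 = 30
Z: 5·8 = 40 | 3·2+6·5+1·4 = 40
D: 5·7 = 35 | 3·7+6·1+1·8 = 35
gcd(5,3,6,1) = 1

Coefficients: [5, 3, 6, 1]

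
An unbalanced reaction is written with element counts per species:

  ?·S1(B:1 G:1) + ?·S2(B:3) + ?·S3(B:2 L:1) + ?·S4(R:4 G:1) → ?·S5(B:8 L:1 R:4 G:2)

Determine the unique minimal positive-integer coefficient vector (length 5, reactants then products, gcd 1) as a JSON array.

Coefficients: [3, 5, 3, 3, 3]

B: 3·1+5·3+3·2+3·0 = 24 | 3·8 = 24
L: 3·0+5·0+3·1+3·0 = 3 | 3·1 = 3
R: 3·0+5·0+3·0+3·4 = 12 | 3·4 = 12
G: 3·1+5·0+3·0+3·1 = 6 | 3·2 = 6
gcd(3,5,3,3,3) = 1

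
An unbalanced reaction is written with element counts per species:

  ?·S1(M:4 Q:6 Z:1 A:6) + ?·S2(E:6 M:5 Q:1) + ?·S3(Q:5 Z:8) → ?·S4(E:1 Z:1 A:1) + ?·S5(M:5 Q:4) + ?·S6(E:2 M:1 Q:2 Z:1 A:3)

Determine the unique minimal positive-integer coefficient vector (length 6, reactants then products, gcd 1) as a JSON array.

Coefficients: [4, 3, 1, 6, 5, 6]

E: 4·0+3·6+1·0 = 18 | 6·1+5·0+6·2 = 18
M: 4·4+3·5+1·0 = 31 | 6·0+5·5+6·1 = 31
Q: 4·6+3·1+1·5 = 32 | 6·0+5·4+6·2 = 32
Z: 4·1+3·0+1·8 = 12 | 6·1+5·0+6·1 = 12
A: 4·6+3·0+1·0 = 24 | 6·1+5·0+6·3 = 24
gcd(4,3,1,6,5,6) = 1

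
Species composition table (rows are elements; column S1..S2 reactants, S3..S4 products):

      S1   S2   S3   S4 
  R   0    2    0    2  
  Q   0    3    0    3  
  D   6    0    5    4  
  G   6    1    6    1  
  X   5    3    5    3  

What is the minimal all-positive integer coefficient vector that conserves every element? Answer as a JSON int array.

R: 4·0+1·2 = 2 | 4·0+1·2 = 2
Q: 4·0+1·3 = 3 | 4·0+1·3 = 3
D: 4·6+1·0 = 24 | 4·5+1·4 = 24
G: 4·6+1·1 = 25 | 4·6+1·1 = 25
X: 4·5+1·3 = 23 | 4·5+1·3 = 23
gcd(4,1,4,1) = 1

Coefficients: [4, 1, 4, 1]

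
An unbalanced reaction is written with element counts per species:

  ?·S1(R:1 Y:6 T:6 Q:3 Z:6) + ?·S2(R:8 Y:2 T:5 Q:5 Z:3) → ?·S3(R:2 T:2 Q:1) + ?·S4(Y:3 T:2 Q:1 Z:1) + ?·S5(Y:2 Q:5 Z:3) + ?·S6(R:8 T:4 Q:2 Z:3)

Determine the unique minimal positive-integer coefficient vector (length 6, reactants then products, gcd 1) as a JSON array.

R: 2·1+6·8 = 50 | 5·2+6·0+3·0+5·8 = 50
Y: 2·6+6·2 = 24 | 5·0+6·3+3·2+5·0 = 24
T: 2·6+6·5 = 42 | 5·2+6·2+3·0+5·4 = 42
Q: 2·3+6·5 = 36 | 5·1+6·1+3·5+5·2 = 36
Z: 2·6+6·3 = 30 | 5·0+6·1+3·3+5·3 = 30
gcd(2,6,5,6,3,5) = 1

Coefficients: [2, 6, 5, 6, 3, 5]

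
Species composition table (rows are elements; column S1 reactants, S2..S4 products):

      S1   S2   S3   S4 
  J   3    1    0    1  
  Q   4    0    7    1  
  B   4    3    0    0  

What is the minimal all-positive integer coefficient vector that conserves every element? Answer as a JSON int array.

J: 3·3 = 9 | 4·1+1·0+5·1 = 9
Q: 3·4 = 12 | 4·0+1·7+5·1 = 12
B: 3·4 = 12 | 4·3+1·0+5·0 = 12
gcd(3,4,1,5) = 1

Coefficients: [3, 4, 1, 5]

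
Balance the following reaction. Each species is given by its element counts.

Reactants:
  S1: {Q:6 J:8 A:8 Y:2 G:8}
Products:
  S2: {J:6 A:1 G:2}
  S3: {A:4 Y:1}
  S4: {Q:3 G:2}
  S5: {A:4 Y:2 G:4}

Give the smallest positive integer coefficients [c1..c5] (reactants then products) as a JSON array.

Coefficients: [3, 4, 4, 6, 1]

Q: 3·6 = 18 | 4·0+4·0+6·3+1·0 = 18
J: 3·8 = 24 | 4·6+4·0+6·0+1·0 = 24
A: 3·8 = 24 | 4·1+4·4+6·0+1·4 = 24
Y: 3·2 = 6 | 4·0+4·1+6·0+1·2 = 6
G: 3·8 = 24 | 4·2+4·0+6·2+1·4 = 24
gcd(3,4,4,6,1) = 1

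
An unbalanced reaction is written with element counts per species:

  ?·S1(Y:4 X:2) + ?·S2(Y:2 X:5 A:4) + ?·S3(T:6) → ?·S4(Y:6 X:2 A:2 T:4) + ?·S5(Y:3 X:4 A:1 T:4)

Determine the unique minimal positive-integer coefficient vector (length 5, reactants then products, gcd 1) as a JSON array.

Coefficients: [5, 2, 4, 2, 4]

Y: 5·4+2·2+4·0 = 24 | 2·6+4·3 = 24
X: 5·2+2·5+4·0 = 20 | 2·2+4·4 = 20
A: 5·0+2·4+4·0 = 8 | 2·2+4·1 = 8
T: 5·0+2·0+4·6 = 24 | 2·4+4·4 = 24
gcd(5,2,4,2,4) = 1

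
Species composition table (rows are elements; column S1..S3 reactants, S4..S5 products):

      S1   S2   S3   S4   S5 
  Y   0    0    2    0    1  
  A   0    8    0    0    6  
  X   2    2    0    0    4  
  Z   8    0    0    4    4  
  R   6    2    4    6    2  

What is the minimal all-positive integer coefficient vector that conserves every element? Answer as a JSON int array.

Y: 5·0+3·0+2·2 = 4 | 6·0+4·1 = 4
A: 5·0+3·8+2·0 = 24 | 6·0+4·6 = 24
X: 5·2+3·2+2·0 = 16 | 6·0+4·4 = 16
Z: 5·8+3·0+2·0 = 40 | 6·4+4·4 = 40
R: 5·6+3·2+2·4 = 44 | 6·6+4·2 = 44
gcd(5,3,2,6,4) = 1

Coefficients: [5, 3, 2, 6, 4]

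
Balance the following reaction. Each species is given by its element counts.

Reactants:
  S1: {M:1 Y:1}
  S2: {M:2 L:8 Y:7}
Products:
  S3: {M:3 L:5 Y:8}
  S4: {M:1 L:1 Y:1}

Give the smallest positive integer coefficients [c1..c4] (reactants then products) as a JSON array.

M: 4·1+1·2 = 6 | 1·3+3·1 = 6
L: 4·0+1·8 = 8 | 1·5+3·1 = 8
Y: 4·1+1·7 = 11 | 1·8+3·1 = 11
gcd(4,1,1,3) = 1

Coefficients: [4, 1, 1, 3]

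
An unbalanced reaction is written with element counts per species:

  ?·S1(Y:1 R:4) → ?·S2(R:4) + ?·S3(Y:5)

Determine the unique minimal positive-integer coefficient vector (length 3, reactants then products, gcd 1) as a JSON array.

Y: 5·1 = 5 | 5·0+1·5 = 5
R: 5·4 = 20 | 5·4+1·0 = 20
gcd(5,5,1) = 1

Coefficients: [5, 5, 1]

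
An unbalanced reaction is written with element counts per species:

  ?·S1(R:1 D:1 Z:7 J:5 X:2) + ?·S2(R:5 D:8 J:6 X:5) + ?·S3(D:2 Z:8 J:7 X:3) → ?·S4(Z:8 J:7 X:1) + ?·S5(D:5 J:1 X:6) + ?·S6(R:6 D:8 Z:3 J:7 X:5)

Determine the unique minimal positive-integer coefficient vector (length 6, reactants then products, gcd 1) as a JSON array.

Coefficients: [4, 4, 3, 5, 2, 4]

R: 4·1+4·5+3·0 = 24 | 5·0+2·0+4·6 = 24
D: 4·1+4·8+3·2 = 42 | 5·0+2·5+4·8 = 42
Z: 4·7+4·0+3·8 = 52 | 5·8+2·0+4·3 = 52
J: 4·5+4·6+3·7 = 65 | 5·7+2·1+4·7 = 65
X: 4·2+4·5+3·3 = 37 | 5·1+2·6+4·5 = 37
gcd(4,4,3,5,2,4) = 1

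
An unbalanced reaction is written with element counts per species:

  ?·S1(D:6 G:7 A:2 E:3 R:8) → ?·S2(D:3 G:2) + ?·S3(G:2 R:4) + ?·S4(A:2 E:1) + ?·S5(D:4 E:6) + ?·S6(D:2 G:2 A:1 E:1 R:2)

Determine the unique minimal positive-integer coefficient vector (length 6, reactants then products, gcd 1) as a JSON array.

D: 4·6 = 24 | 4·3+6·0+2·0+1·4+4·2 = 24
G: 4·7 = 28 | 4·2+6·2+2·0+1·0+4·2 = 28
A: 4·2 = 8 | 4·0+6·0+2·2+1·0+4·1 = 8
E: 4·3 = 12 | 4·0+6·0+2·1+1·6+4·1 = 12
R: 4·8 = 32 | 4·0+6·4+2·0+1·0+4·2 = 32
gcd(4,4,6,2,1,4) = 1

Coefficients: [4, 4, 6, 2, 1, 4]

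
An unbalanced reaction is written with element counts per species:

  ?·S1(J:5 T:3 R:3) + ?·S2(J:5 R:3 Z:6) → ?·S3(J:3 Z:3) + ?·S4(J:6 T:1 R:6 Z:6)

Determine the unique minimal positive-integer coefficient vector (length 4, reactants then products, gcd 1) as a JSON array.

Coefficients: [1, 5, 4, 3]

J: 1·5+5·5 = 30 | 4·3+3·6 = 30
T: 1·3+5·0 = 3 | 4·0+3·1 = 3
R: 1·3+5·3 = 18 | 4·0+3·6 = 18
Z: 1·0+5·6 = 30 | 4·3+3·6 = 30
gcd(1,5,4,3) = 1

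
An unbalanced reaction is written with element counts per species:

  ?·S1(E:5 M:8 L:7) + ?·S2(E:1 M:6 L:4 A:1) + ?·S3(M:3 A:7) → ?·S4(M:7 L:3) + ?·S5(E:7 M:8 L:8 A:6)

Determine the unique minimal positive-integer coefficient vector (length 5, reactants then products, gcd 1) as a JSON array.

Coefficients: [5, 3, 3, 5, 4]

E: 5·5+3·1+3·0 = 28 | 5·0+4·7 = 28
M: 5·8+3·6+3·3 = 67 | 5·7+4·8 = 67
L: 5·7+3·4+3·0 = 47 | 5·3+4·8 = 47
A: 5·0+3·1+3·7 = 24 | 5·0+4·6 = 24
gcd(5,3,3,5,4) = 1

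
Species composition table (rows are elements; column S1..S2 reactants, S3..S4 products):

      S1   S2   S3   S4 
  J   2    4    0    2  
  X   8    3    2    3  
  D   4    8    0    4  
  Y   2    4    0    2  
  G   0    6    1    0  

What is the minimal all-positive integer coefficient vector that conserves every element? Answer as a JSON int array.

Coefficients: [3, 1, 6, 5]

J: 3·2+1·4 = 10 | 6·0+5·2 = 10
X: 3·8+1·3 = 27 | 6·2+5·3 = 27
D: 3·4+1·8 = 20 | 6·0+5·4 = 20
Y: 3·2+1·4 = 10 | 6·0+5·2 = 10
G: 3·0+1·6 = 6 | 6·1+5·0 = 6
gcd(3,1,6,5) = 1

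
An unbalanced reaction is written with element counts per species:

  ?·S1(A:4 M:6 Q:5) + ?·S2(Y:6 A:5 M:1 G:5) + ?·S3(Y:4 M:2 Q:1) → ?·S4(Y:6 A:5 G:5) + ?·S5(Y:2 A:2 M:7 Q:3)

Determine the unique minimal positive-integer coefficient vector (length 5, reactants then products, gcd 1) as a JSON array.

Y: 1·0+6·6+1·4 = 40 | 6·6+2·2 = 40
A: 1·4+6·5+1·0 = 34 | 6·5+2·2 = 34
M: 1·6+6·1+1·2 = 14 | 6·0+2·7 = 14
G: 1·0+6·5+1·0 = 30 | 6·5+2·0 = 30
Q: 1·5+6·0+1·1 = 6 | 6·0+2·3 = 6
gcd(1,6,1,6,2) = 1

Coefficients: [1, 6, 1, 6, 2]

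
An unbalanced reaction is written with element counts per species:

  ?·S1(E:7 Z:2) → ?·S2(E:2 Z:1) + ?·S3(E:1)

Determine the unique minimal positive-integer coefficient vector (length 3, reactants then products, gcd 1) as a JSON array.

Coefficients: [1, 2, 3]

E: 1·7 = 7 | 2·2+3·1 = 7
Z: 1·2 = 2 | 2·1+3·0 = 2
gcd(1,2,3) = 1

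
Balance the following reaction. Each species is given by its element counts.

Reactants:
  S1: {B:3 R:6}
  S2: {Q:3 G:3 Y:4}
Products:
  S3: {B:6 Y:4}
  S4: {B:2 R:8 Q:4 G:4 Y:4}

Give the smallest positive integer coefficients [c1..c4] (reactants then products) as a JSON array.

Coefficients: [4, 4, 1, 3]

B: 4·3+4·0 = 12 | 1·6+3·2 = 12
R: 4·6+4·0 = 24 | 1·0+3·8 = 24
Q: 4·0+4·3 = 12 | 1·0+3·4 = 12
G: 4·0+4·3 = 12 | 1·0+3·4 = 12
Y: 4·0+4·4 = 16 | 1·4+3·4 = 16
gcd(4,4,1,3) = 1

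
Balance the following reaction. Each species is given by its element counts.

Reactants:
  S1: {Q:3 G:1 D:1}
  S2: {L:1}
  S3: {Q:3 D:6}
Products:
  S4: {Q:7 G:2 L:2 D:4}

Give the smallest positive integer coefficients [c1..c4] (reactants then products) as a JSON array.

Coefficients: [6, 6, 1, 3]

Q: 6·3+6·0+1·3 = 21 | 3·7 = 21
G: 6·1+6·0+1·0 = 6 | 3·2 = 6
L: 6·0+6·1+1·0 = 6 | 3·2 = 6
D: 6·1+6·0+1·6 = 12 | 3·4 = 12
gcd(6,6,1,3) = 1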